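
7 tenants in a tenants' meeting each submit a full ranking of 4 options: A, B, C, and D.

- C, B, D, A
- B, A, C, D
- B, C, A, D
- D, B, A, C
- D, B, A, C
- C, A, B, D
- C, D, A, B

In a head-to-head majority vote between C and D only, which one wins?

Ballots ranking C above D: 5.
Ballots ranking D above C: 2.
C wins the head-to-head, 5–2.

C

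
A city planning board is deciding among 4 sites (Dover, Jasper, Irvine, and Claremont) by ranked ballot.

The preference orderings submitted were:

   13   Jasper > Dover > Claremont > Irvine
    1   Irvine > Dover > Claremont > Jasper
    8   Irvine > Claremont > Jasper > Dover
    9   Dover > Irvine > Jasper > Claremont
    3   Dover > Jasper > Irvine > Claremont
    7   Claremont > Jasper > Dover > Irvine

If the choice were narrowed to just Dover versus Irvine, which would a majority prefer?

Ballots ranking Dover above Irvine: 13+9+3+7 = 32.
Ballots ranking Irvine above Dover: 1+8 = 9.
Dover wins the head-to-head, 32–9.

Dover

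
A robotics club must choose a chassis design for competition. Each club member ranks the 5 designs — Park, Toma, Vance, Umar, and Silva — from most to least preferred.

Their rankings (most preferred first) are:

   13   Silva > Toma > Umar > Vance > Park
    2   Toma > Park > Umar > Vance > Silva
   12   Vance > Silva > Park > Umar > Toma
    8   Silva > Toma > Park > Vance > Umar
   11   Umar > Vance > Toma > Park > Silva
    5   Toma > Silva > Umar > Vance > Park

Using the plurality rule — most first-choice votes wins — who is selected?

Silva

First-place vote totals:
  Park: 0
  Toma: 7
  Vance: 12
  Umar: 11
  Silva: 21
Silva has the most first-place votes.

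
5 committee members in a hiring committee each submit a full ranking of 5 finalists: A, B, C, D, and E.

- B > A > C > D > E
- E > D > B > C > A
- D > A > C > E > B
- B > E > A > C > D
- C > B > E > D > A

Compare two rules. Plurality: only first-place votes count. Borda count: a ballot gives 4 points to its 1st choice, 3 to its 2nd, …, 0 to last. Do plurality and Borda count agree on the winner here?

Yes

Plurality first-place counts: A 0, B 2, C 1, D 1, E 1 → B.
Borda totals: A 8, B 13, C 10, D 9, E 10 → B.
The two rules agree on B.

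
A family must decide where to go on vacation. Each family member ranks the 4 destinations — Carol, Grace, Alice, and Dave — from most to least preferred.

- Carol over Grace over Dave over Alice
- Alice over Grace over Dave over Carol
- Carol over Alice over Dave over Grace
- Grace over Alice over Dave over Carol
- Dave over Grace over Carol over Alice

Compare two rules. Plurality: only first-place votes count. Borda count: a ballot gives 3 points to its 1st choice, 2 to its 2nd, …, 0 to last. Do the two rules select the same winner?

Plurality first-place counts: Carol 2, Grace 1, Alice 1, Dave 1 → Carol.
Borda totals: Carol 7, Grace 9, Alice 7, Dave 7 → Grace.
The two rules disagree: plurality picks Carol, Borda picks Grace.

No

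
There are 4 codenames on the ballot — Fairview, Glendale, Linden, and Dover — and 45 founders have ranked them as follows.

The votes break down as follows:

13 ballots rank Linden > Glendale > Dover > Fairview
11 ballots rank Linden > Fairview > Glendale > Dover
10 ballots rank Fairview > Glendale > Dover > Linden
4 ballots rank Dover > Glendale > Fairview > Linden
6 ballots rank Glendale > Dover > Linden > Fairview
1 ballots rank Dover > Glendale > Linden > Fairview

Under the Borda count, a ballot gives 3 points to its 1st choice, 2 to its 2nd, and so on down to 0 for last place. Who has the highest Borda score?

Glendale

Borda scores:
  Fairview: 13·0 + 11·2 + 10·3 + 4·1 + 6·0 + 0 = 56
  Glendale: 13·2 + 11·1 + 10·2 + 4·2 + 6·3 + 2 = 85
  Linden: 13·3 + 11·3 + 10·0 + 4·0 + 6·1 + 1 = 79
  Dover: 13·1 + 11·0 + 10·1 + 4·3 + 6·2 + 3 = 50
Glendale has the highest total.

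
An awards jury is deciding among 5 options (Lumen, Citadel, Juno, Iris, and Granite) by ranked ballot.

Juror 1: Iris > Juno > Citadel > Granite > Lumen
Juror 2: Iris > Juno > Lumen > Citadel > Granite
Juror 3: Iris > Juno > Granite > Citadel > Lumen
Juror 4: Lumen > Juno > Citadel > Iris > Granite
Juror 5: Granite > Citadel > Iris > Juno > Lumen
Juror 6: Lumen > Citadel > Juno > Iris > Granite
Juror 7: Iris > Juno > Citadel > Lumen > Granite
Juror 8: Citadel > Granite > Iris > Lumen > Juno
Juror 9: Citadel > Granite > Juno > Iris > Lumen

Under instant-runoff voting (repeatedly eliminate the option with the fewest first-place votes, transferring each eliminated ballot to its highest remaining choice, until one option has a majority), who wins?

Round 1: Iris 4, Lumen 2, Citadel 2, Granite 1, Juno 0. Juno has the fewest and is eliminated.
Round 2: Iris 4, Lumen 2, Citadel 2, Granite 1. Granite has the fewest and is eliminated.
Round 3: Iris 4, Citadel 3, Lumen 2. Lumen has the fewest and is eliminated.
Round 4: Citadel 5, Iris 4. Citadel has a majority.

Citadel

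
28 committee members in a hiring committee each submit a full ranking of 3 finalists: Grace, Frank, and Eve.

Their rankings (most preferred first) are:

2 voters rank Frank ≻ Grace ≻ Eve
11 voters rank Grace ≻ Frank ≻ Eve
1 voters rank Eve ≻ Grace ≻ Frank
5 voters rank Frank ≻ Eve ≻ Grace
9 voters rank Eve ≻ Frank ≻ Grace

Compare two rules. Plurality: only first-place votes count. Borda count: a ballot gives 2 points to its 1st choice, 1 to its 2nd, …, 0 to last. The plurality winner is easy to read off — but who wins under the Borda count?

Frank

Plurality first-place counts: Grace 11, Frank 7, Eve 10 → Grace.
Borda totals: Grace 25, Frank 34, Eve 25 → Frank.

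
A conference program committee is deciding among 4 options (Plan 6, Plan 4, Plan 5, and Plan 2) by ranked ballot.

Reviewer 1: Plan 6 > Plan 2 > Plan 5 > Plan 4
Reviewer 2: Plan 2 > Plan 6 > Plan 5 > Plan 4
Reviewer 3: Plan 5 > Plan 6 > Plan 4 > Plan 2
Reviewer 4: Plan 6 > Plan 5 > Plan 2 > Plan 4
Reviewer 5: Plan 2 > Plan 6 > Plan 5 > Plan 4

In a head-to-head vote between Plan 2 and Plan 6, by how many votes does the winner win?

1

Ballots ranking Plan 2 above Plan 6: 2.
Ballots ranking Plan 6 above Plan 2: 3.
Plan 6 wins 3–2, a margin of 1.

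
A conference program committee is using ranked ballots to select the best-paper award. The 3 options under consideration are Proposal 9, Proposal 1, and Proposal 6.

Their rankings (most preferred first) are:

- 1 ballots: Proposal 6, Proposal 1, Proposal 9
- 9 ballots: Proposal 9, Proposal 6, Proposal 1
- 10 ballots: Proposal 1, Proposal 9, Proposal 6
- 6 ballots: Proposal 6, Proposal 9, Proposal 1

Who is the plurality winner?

First-place vote totals:
  Proposal 9: 9
  Proposal 1: 10
  Proposal 6: 7
Proposal 1 has the most first-place votes.

Proposal 1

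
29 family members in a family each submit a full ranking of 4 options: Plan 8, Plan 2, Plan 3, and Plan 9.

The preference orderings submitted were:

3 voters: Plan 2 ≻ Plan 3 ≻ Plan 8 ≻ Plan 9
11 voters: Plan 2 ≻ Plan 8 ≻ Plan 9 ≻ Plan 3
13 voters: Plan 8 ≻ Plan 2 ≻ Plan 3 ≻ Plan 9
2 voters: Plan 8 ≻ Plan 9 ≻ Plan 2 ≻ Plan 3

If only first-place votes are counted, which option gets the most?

Plan 8

First-place vote totals:
  Plan 8: 15
  Plan 2: 14
  Plan 3: 0
  Plan 9: 0
Plan 8 has the most first-place votes.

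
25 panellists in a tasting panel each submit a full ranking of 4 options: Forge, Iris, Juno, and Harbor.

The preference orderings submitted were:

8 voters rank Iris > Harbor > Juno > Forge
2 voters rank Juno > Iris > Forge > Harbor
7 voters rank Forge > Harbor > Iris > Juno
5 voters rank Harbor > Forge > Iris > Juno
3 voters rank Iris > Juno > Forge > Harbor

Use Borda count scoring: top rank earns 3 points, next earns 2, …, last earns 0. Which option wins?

Borda scores:
  Forge: 8·0 + 2·1 + 7·3 + 5·2 + 3·1 = 36
  Iris: 8·3 + 2·2 + 7·1 + 5·1 + 3·3 = 49
  Juno: 8·1 + 2·3 + 7·0 + 5·0 + 3·2 = 20
  Harbor: 8·2 + 2·0 + 7·2 + 5·3 + 3·0 = 45
Iris has the highest total.

Iris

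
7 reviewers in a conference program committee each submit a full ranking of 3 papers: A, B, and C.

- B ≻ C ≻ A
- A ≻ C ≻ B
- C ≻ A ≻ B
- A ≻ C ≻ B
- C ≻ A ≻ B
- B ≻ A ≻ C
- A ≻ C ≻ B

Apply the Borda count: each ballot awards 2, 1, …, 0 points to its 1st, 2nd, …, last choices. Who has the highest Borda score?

A

Borda scores:
  A: 0 + 2 + 1 + 2 + 1 + 1 + 2 = 9
  B: 2 + 0 + 0 + 0 + 0 + 2 + 0 = 4
  C: 1 + 1 + 2 + 1 + 2 + 0 + 1 = 8
A has the highest total.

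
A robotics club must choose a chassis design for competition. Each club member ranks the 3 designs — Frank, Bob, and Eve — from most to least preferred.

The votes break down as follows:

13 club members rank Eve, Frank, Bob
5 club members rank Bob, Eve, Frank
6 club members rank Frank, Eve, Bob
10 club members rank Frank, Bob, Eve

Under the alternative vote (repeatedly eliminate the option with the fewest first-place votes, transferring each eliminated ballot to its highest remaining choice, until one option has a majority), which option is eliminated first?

Round 1: Frank 16, Eve 13, Bob 5. Bob has the fewest and is eliminated.
Round 2: Eve 18, Frank 16. Eve has a majority.

Bob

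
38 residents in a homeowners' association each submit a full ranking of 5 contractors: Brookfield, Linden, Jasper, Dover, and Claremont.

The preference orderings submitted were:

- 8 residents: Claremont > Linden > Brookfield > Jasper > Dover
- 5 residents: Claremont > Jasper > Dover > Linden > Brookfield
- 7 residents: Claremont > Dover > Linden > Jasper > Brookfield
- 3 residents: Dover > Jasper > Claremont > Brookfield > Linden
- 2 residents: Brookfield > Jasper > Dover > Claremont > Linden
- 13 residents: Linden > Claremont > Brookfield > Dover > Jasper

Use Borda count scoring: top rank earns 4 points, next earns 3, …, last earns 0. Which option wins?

Borda scores:
  Brookfield: 8·2 + 5·0 + 7·0 + 3·1 + 2·4 + 13·2 = 53
  Linden: 8·3 + 5·1 + 7·2 + 3·0 + 2·0 + 13·4 = 95
  Jasper: 8·1 + 5·3 + 7·1 + 3·3 + 2·3 + 13·0 = 45
  Dover: 8·0 + 5·2 + 7·3 + 3·4 + 2·2 + 13·1 = 60
  Claremont: 8·4 + 5·4 + 7·4 + 3·2 + 2·1 + 13·3 = 127
Claremont has the highest total.

Claremont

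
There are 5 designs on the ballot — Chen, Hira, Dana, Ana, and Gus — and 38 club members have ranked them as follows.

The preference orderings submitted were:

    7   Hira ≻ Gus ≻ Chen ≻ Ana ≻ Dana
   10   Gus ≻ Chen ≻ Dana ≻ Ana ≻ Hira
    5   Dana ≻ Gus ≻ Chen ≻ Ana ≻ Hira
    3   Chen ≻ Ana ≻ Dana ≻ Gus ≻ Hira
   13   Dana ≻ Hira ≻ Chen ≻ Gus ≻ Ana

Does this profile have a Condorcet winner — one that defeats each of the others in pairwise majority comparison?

No

Head-to-head results (38 voters total):
Chen vs Hira: Hira wins 20–18.
Chen vs Dana: Chen wins 20–18.
Chen vs Ana: Chen wins 38–0.
Chen vs Gus: Gus wins 22–16.
Hira vs Dana: Dana wins 31–7.
Hira vs Ana: Hira wins 20–18.
Hira vs Gus: Hira wins 20–18.
Dana vs Ana: Dana wins 28–10.
Dana vs Gus: Dana wins 21–17.
Ana vs Gus: Gus wins 35–3.
No candidate beats all others: Chen beats Dana beats Hira beats Chen, a majority cycle.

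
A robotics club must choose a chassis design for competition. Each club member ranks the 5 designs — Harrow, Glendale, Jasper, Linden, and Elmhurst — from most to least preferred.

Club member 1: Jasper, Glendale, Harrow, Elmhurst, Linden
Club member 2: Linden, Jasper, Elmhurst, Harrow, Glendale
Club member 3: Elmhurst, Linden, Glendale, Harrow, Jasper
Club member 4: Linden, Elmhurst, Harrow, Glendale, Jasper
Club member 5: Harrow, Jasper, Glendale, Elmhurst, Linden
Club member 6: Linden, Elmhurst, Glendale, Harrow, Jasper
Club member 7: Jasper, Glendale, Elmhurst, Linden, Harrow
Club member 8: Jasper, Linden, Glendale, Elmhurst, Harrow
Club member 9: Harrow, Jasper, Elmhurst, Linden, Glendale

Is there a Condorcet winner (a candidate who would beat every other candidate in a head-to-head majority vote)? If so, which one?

Head-to-head results (9 voters total):
Harrow vs Glendale: Glendale wins 5–4.
Harrow vs Jasper: Harrow wins 5–4.
Harrow vs Linden: Linden wins 6–3.
Harrow vs Elmhurst: Elmhurst wins 6–3.
Glendale vs Jasper: Jasper wins 6–3.
Glendale vs Linden: Linden wins 6–3.
Glendale vs Elmhurst: Elmhurst wins 5–4.
Jasper vs Linden: Jasper wins 5–4.
Jasper vs Elmhurst: Jasper wins 6–3.
Linden vs Elmhurst: Elmhurst wins 5–4.
No candidate beats all others: Harrow beats Jasper beats Glendale beats Harrow, a majority cycle.

None — there is no Condorcet winner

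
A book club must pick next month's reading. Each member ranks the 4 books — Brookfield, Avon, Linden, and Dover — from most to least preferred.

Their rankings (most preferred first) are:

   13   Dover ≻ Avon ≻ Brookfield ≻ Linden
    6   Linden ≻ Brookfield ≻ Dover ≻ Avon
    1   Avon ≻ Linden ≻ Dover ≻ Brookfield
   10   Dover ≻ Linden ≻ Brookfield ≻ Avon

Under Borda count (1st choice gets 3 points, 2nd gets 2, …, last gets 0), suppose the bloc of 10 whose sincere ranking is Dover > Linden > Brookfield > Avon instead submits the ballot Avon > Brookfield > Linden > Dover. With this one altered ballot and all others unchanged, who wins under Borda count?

Avon

Borda totals with the altered ballot: Brookfield 45, Avon 59, Linden 30, Dover 46.
The switch changes the winner from Dover to Avon.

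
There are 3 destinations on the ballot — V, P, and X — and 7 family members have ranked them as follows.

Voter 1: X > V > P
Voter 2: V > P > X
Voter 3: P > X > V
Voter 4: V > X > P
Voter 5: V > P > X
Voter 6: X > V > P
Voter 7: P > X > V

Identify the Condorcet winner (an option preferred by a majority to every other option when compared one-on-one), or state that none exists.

Head-to-head results (7 voters total):
V vs P: V wins 5–2.
V vs X: X wins 4–3.
P vs X: P wins 4–3.
No candidate beats all others: V beats P beats X beats V, a majority cycle.

No Condorcet winner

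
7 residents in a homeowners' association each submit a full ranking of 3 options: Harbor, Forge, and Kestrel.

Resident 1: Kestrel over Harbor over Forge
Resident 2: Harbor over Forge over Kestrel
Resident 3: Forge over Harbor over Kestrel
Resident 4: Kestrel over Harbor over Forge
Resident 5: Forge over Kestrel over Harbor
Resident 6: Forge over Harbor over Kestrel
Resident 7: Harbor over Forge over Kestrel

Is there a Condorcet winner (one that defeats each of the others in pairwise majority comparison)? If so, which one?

Head-to-head results (7 voters total):
Harbor vs Forge: Harbor wins 4–3.
Harbor vs Kestrel: Harbor wins 4–3.
Forge vs Kestrel: Forge wins 5–2.
Harbor beats each rival — Forge (4–3), Kestrel (4–3) — so Harbor is the Condorcet winner.

Harbor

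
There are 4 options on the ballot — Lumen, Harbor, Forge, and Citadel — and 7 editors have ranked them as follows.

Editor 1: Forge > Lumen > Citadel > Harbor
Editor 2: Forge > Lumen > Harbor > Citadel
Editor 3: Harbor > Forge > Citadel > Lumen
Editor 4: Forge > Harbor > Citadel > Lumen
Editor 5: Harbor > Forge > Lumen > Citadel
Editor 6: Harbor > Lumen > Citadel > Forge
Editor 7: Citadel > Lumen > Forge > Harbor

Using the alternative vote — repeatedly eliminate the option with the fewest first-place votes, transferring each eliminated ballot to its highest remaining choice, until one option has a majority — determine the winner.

Round 1: Harbor 3, Forge 3, Citadel 1, Lumen 0. Lumen has the fewest and is eliminated.
Round 2: Harbor 3, Forge 3, Citadel 1. Citadel has the fewest and is eliminated.
Round 3: Forge 4, Harbor 3. Forge has a majority.

Forge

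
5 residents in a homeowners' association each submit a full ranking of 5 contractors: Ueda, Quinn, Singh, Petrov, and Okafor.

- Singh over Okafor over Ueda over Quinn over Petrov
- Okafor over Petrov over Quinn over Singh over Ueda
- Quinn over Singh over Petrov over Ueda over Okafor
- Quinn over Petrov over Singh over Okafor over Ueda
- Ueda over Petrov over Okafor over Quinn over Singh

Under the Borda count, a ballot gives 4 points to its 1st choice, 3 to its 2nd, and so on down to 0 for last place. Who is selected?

Quinn

Borda scores:
  Ueda: 2 + 0 + 1 + 0 + 4 = 7
  Quinn: 1 + 2 + 4 + 4 + 1 = 12
  Singh: 4 + 1 + 3 + 2 + 0 = 10
  Petrov: 0 + 3 + 2 + 3 + 3 = 11
  Okafor: 3 + 4 + 0 + 1 + 2 = 10
Quinn has the highest total.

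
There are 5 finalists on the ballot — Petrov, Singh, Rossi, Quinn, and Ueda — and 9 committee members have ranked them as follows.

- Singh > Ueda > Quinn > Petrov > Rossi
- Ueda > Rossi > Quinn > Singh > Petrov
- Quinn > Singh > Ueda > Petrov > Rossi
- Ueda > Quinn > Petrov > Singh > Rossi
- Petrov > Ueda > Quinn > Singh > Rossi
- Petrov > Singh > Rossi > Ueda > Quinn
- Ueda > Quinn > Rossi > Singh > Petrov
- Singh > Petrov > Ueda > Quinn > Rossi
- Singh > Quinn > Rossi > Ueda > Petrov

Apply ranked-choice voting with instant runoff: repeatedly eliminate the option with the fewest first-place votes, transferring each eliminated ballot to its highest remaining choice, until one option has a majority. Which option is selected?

Round 1: Singh 3, Ueda 3, Petrov 2, Quinn 1, Rossi 0. Rossi has the fewest and is eliminated.
Round 2: Singh 3, Ueda 3, Petrov 2, Quinn 1. Quinn has the fewest and is eliminated.
Round 3: Singh 4, Ueda 3, Petrov 2. Petrov has the fewest and is eliminated.
Round 4: Singh 5, Ueda 4. Singh has a majority.

Singh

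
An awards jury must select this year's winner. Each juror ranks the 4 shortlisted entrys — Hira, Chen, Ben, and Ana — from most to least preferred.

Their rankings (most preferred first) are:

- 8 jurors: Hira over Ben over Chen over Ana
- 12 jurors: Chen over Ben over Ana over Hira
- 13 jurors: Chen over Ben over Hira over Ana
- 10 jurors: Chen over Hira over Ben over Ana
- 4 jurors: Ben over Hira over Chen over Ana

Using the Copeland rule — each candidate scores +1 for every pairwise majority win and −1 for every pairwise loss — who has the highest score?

Chen

Pairwise results:
  Hira vs Chen: Chen wins 35–12.
  Hira vs Ben: Ben wins 29–18.
  Hira vs Ana: Hira wins 35–12.
  Chen vs Ben: Chen wins 35–12.
  Chen vs Ana: Chen wins 47–0.
  Ben vs Ana: Ben wins 47–0.
Copeland scores (wins − losses):
  Hira: 1 − 2 = -1
  Chen: 3 − 0 = 3
  Ben: 2 − 1 = 1
  Ana: 0 − 3 = -3
Chen has the best Copeland score.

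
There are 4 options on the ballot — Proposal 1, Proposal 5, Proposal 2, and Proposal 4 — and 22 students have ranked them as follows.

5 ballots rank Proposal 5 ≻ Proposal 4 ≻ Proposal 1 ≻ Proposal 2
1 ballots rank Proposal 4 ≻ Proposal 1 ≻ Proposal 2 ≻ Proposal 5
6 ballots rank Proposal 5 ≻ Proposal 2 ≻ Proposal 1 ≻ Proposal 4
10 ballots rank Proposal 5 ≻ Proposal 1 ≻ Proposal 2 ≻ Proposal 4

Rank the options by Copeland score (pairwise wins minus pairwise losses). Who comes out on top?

Pairwise results:
  Proposal 1 vs Proposal 5: Proposal 5 wins 21–1.
  Proposal 1 vs Proposal 2: Proposal 1 wins 16–6.
  Proposal 1 vs Proposal 4: Proposal 1 wins 16–6.
  Proposal 5 vs Proposal 2: Proposal 5 wins 21–1.
  Proposal 5 vs Proposal 4: Proposal 5 wins 21–1.
  Proposal 2 vs Proposal 4: Proposal 2 wins 16–6.
Copeland scores (wins − losses):
  Proposal 1: 2 − 1 = 1
  Proposal 5: 3 − 0 = 3
  Proposal 2: 1 − 2 = -1
  Proposal 4: 0 − 3 = -3
Proposal 5 has the best Copeland score.

Proposal 5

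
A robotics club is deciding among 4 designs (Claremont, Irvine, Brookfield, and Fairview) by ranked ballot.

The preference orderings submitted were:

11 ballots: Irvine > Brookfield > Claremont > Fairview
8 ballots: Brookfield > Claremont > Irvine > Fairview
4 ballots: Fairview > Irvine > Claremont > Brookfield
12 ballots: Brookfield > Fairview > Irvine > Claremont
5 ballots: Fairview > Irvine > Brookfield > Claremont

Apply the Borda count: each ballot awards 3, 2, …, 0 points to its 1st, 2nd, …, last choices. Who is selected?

Borda scores:
  Claremont: 11·1 + 8·2 + 4·1 + 12·0 + 5·0 = 31
  Irvine: 11·3 + 8·1 + 4·2 + 12·1 + 5·2 = 71
  Brookfield: 11·2 + 8·3 + 4·0 + 12·3 + 5·1 = 87
  Fairview: 11·0 + 8·0 + 4·3 + 12·2 + 5·3 = 51
Brookfield has the highest total.

Brookfield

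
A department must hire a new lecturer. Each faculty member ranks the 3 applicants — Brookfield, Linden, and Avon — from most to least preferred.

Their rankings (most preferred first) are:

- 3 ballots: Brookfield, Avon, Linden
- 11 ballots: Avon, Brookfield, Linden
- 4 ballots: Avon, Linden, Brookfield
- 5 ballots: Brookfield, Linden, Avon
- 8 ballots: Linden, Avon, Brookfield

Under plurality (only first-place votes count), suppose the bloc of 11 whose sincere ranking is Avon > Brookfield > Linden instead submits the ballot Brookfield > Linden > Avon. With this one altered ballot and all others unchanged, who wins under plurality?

Brookfield

First-place totals with the altered ballot: Brookfield 19, Linden 8, Avon 4.
The switch changes the winner from Avon to Brookfield.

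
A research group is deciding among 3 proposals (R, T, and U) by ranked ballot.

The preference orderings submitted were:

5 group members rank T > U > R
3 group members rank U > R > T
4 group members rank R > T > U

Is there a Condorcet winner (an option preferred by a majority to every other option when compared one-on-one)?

No

Head-to-head results (12 voters total):
R vs T: R wins 7–5.
R vs U: U wins 8–4.
T vs U: T wins 9–3.
No candidate beats all others: R beats T beats U beats R, a majority cycle.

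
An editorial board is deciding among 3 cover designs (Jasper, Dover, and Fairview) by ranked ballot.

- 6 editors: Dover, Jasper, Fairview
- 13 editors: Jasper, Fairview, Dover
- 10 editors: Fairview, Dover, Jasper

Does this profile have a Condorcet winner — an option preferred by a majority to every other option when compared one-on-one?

No

Head-to-head results (29 voters total):
Jasper vs Dover: Dover wins 16–13.
Jasper vs Fairview: Jasper wins 19–10.
Dover vs Fairview: Fairview wins 23–6.
No candidate beats all others: Jasper beats Fairview beats Dover beats Jasper, a majority cycle.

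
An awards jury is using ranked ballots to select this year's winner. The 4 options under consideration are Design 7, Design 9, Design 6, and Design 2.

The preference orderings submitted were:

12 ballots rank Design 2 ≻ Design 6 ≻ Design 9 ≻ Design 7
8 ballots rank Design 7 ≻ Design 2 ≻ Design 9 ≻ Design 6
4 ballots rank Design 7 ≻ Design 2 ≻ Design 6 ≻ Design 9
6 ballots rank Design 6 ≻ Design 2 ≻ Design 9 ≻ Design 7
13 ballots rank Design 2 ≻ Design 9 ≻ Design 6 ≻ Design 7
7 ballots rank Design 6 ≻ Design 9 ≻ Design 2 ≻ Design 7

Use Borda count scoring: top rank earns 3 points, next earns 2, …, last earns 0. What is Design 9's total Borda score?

Borda scores:
  Design 7: 12·0 + 8·3 + 4·3 + 6·0 + 13·0 + 7·0 = 36
  Design 9: 12·1 + 8·1 + 4·0 + 6·1 + 13·2 + 7·2 = 66
  Design 6: 12·2 + 8·0 + 4·1 + 6·3 + 13·1 + 7·3 = 80
  Design 2: 12·3 + 8·2 + 4·2 + 6·2 + 13·3 + 7·1 = 118

66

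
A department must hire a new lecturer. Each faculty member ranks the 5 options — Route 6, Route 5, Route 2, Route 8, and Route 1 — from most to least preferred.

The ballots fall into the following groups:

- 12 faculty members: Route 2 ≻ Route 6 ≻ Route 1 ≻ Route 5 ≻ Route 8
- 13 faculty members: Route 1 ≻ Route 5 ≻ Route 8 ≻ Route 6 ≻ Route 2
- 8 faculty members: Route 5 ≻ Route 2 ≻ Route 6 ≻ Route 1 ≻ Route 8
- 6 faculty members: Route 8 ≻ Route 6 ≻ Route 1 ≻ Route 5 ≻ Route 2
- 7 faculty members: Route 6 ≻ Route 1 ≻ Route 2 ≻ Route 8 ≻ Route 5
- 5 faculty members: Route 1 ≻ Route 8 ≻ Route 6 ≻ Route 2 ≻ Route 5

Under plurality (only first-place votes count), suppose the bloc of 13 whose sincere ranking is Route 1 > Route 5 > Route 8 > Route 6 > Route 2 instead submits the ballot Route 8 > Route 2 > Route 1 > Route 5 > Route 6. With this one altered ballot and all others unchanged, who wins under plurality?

First-place totals with the altered ballot: Route 6 7, Route 5 8, Route 2 12, Route 8 19, Route 1 5.
The switch changes the winner from Route 1 to Route 8.

Route 8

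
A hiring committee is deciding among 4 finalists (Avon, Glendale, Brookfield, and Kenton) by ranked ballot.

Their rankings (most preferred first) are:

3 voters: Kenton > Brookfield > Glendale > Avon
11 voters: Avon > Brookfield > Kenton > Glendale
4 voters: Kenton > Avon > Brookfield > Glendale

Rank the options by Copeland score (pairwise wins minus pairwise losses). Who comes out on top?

Avon

Pairwise results:
  Avon vs Glendale: Avon wins 15–3.
  Avon vs Brookfield: Avon wins 15–3.
  Avon vs Kenton: Avon wins 11–7.
  Glendale vs Brookfield: Brookfield wins 18–0.
  Glendale vs Kenton: Kenton wins 18–0.
  Brookfield vs Kenton: Brookfield wins 11–7.
Copeland scores (wins − losses):
  Avon: 3 − 0 = 3
  Glendale: 0 − 3 = -3
  Brookfield: 2 − 1 = 1
  Kenton: 1 − 2 = -1
Avon has the best Copeland score.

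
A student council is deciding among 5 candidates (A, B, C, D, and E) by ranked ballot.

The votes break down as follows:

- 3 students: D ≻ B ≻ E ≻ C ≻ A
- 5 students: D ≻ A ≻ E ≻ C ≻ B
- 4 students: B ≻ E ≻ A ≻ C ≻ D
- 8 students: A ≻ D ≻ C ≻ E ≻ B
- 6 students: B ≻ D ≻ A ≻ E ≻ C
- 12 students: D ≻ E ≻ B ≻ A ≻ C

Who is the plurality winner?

First-place vote totals:
  A: 8
  B: 10
  C: 0
  D: 20
  E: 0
D has the most first-place votes.

D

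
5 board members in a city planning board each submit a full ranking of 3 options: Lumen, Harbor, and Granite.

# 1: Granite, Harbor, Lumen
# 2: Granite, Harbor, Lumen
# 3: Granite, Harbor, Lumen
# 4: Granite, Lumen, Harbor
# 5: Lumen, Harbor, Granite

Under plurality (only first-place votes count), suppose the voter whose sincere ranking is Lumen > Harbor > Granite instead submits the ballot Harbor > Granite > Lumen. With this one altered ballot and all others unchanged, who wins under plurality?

First-place totals with the altered ballot: Lumen 0, Harbor 1, Granite 4.
The winner is unchanged: still Granite.

Granite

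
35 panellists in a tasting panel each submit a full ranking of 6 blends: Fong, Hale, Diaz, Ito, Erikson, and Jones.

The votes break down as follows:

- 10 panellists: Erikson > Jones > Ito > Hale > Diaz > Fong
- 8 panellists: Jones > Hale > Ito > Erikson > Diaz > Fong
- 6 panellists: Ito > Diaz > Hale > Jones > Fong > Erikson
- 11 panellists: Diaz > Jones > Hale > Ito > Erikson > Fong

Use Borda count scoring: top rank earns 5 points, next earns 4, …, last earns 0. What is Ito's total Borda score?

106

Borda scores:
  Fong: 10·0 + 8·0 + 6·1 + 11·0 = 6
  Hale: 10·2 + 8·4 + 6·3 + 11·3 = 103
  Diaz: 10·1 + 8·1 + 6·4 + 11·5 = 97
  Ito: 10·3 + 8·3 + 6·5 + 11·2 = 106
  Erikson: 10·5 + 8·2 + 6·0 + 11·1 = 77
  Jones: 10·4 + 8·5 + 6·2 + 11·4 = 136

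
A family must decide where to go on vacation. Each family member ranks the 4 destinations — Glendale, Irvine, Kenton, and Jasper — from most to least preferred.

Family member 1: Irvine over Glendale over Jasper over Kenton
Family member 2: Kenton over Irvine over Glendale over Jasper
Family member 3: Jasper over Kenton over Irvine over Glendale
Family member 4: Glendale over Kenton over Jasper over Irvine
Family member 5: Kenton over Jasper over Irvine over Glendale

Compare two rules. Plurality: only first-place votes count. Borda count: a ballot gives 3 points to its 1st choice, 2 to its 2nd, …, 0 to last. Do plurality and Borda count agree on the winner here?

Plurality first-place counts: Glendale 1, Irvine 1, Kenton 2, Jasper 1 → Kenton.
Borda totals: Glendale 6, Irvine 7, Kenton 10, Jasper 7 → Kenton.
The two rules agree on Kenton.

Yes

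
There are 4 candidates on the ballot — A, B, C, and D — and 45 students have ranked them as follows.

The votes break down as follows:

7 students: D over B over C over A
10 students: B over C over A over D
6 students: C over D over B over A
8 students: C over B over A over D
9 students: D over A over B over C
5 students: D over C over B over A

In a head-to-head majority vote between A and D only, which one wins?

Ballots ranking A above D: 10+8 = 18.
Ballots ranking D above A: 7+6+9+5 = 27.
D wins the head-to-head, 27–18.

D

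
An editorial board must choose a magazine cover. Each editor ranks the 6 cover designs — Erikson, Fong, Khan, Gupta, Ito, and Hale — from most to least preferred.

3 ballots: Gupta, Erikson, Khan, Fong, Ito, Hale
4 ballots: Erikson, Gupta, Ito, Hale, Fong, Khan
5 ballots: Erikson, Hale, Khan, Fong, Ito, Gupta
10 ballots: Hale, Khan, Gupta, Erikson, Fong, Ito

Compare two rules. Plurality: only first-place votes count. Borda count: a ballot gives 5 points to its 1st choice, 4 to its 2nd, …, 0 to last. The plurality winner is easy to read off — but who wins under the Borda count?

Hale

Plurality first-place counts: Erikson 9, Fong 0, Khan 0, Gupta 3, Ito 0, Hale 10 → Hale.
Borda totals: Erikson 77, Fong 30, Khan 64, Gupta 61, Ito 20, Hale 78 → Hale.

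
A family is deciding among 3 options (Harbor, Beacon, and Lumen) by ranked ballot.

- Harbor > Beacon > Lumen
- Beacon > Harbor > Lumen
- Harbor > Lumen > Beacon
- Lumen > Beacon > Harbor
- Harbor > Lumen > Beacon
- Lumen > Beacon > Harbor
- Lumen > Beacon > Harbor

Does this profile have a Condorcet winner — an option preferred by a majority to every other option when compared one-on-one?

No

Head-to-head results (7 voters total):
Harbor vs Beacon: Beacon wins 4–3.
Harbor vs Lumen: Harbor wins 4–3.
Beacon vs Lumen: Lumen wins 5–2.
No candidate beats all others: Harbor beats Lumen beats Beacon beats Harbor, a majority cycle.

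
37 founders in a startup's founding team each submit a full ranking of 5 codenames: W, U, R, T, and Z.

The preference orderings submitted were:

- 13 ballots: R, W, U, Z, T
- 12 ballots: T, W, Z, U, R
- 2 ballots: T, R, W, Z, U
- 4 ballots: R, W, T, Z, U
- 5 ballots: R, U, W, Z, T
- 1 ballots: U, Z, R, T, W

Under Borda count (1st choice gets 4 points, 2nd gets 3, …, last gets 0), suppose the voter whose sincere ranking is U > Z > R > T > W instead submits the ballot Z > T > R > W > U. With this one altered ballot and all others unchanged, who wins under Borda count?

Borda totals with the altered ballot: W 102, U 53, R 96, T 67, Z 52.
The winner is unchanged: still W.

W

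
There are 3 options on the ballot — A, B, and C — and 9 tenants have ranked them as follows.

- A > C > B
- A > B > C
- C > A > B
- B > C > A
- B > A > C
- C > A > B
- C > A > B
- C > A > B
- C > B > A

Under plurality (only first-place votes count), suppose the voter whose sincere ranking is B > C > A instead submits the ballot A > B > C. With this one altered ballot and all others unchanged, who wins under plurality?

First-place totals with the altered ballot: A 3, B 1, C 5.
The winner is unchanged: still C.

C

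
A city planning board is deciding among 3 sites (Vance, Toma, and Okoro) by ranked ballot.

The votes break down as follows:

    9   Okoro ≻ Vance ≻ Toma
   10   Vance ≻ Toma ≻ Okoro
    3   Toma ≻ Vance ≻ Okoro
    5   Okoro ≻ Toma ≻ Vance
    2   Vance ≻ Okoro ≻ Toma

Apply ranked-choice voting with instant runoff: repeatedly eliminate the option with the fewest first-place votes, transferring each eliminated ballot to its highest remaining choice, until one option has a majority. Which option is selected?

Vance

Round 1: Okoro 14, Vance 12, Toma 3. Toma has the fewest and is eliminated.
Round 2: Vance 15, Okoro 14. Vance has a majority.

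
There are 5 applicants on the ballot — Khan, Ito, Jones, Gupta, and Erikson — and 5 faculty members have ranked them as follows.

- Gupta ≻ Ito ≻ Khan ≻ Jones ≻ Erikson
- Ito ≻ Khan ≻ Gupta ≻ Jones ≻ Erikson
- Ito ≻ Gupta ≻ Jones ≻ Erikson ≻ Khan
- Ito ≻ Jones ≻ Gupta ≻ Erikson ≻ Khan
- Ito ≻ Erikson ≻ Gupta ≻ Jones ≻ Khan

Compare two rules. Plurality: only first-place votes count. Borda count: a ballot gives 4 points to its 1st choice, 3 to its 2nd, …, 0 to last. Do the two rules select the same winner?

Plurality first-place counts: Khan 0, Ito 4, Jones 0, Gupta 1, Erikson 0 → Ito.
Borda totals: Khan 5, Ito 19, Jones 8, Gupta 13, Erikson 5 → Ito.
The two rules agree on Ito.

Yes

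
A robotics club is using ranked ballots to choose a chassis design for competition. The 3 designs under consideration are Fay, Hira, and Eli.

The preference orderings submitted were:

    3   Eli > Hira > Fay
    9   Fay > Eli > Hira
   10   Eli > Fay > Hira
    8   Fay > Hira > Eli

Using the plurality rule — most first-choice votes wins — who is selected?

Fay

First-place vote totals:
  Fay: 17
  Hira: 0
  Eli: 13
Fay has the most first-place votes.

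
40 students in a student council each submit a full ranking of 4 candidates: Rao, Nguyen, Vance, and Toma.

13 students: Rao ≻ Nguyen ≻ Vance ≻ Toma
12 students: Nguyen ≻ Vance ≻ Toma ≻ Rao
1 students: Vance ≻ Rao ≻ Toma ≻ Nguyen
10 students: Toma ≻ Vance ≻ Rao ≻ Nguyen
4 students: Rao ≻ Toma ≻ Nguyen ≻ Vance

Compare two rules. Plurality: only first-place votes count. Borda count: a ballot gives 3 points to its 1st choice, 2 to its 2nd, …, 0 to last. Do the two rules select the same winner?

No

Plurality first-place counts: Rao 17, Nguyen 12, Vance 1, Toma 10 → Rao.
Borda totals: Rao 63, Nguyen 66, Vance 60, Toma 51 → Nguyen.
The two rules disagree: plurality picks Rao, Borda picks Nguyen.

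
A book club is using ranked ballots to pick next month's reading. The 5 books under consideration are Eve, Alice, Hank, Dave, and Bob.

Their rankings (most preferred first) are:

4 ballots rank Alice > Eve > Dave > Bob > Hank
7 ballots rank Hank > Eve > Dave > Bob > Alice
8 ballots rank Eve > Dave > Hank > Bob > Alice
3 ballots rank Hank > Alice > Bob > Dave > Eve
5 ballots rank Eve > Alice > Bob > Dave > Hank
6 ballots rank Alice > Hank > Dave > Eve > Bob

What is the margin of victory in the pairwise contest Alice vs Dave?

3

Ballots ranking Alice above Dave: 4+3+5+6 = 18.
Ballots ranking Dave above Alice: 7+8 = 15.
Alice wins 18–15, a margin of 3.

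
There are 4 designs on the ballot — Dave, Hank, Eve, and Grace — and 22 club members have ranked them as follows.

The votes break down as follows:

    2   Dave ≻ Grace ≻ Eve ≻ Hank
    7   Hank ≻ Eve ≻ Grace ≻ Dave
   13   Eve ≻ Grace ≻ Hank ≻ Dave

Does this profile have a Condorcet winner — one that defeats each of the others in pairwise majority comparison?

Yes

Head-to-head results (22 voters total):
Dave vs Hank: Hank wins 20–2.
Dave vs Eve: Eve wins 20–2.
Dave vs Grace: Grace wins 20–2.
Hank vs Eve: Eve wins 15–7.
Hank vs Grace: Grace wins 15–7.
Eve vs Grace: Eve wins 20–2.
Eve beats each rival — Dave (20–2), Hank (15–7), Grace (20–2) — so Eve is the Condorcet winner.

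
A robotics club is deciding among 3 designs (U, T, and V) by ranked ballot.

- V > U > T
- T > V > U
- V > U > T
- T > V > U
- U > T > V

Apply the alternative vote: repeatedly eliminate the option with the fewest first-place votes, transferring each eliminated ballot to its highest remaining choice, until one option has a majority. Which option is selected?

T

Round 1: T 2, V 2, U 1. U has the fewest and is eliminated.
Round 2: T 3, V 2. T has a majority.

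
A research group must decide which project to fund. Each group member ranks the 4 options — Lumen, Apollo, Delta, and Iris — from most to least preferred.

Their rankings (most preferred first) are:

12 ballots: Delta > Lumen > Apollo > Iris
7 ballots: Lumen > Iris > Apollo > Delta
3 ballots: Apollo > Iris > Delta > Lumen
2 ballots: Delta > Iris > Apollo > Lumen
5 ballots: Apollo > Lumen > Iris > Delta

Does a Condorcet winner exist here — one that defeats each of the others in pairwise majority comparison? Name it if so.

Head-to-head results (29 voters total):
Lumen vs Apollo: Lumen wins 19–10.
Lumen vs Delta: Delta wins 17–12.
Lumen vs Iris: Lumen wins 24–5.
Apollo vs Delta: Apollo wins 15–14.
Apollo vs Iris: Apollo wins 20–9.
Delta vs Iris: Iris wins 15–14.
No candidate beats all others: Lumen beats Apollo beats Delta beats Lumen, a majority cycle.

None — there is no Condorcet winner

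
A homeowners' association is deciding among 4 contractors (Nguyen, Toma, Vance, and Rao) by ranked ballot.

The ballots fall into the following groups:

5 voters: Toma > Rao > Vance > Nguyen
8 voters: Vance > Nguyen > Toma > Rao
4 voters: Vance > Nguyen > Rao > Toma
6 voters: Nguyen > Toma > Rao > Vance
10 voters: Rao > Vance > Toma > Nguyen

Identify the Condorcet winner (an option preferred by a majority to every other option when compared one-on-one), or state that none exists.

Head-to-head results (33 voters total):
Nguyen vs Toma: Nguyen wins 18–15.
Nguyen vs Vance: Vance wins 27–6.
Nguyen vs Rao: Nguyen wins 18–15.
Toma vs Vance: Vance wins 22–11.
Toma vs Rao: Toma wins 19–14.
Vance vs Rao: Rao wins 21–12.
No candidate beats all others: Nguyen beats Rao beats Vance beats Nguyen, a majority cycle.

No Condorcet winner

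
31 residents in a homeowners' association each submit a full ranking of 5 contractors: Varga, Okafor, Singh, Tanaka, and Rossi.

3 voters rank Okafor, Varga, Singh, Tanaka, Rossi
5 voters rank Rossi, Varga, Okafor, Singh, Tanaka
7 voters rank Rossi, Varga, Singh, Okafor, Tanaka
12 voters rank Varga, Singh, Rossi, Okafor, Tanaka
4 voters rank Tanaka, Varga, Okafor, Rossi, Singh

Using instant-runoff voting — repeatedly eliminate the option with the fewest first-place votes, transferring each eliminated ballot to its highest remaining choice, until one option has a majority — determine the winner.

Round 1: Varga 12, Rossi 12, Tanaka 4, Okafor 3, Singh 0. Singh has the fewest and is eliminated.
Round 2: Varga 12, Rossi 12, Tanaka 4, Okafor 3. Okafor has the fewest and is eliminated.
Round 3: Varga 15, Rossi 12, Tanaka 4. Tanaka has the fewest and is eliminated.
Round 4: Varga 19, Rossi 12. Varga has a majority.

Varga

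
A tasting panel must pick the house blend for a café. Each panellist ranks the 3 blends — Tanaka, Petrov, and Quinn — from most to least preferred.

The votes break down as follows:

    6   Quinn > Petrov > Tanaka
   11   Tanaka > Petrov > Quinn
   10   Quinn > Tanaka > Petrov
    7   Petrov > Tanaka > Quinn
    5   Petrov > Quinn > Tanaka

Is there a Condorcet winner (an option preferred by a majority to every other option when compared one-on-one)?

No

Head-to-head results (39 voters total):
Tanaka vs Petrov: Tanaka wins 21–18.
Tanaka vs Quinn: Quinn wins 21–18.
Petrov vs Quinn: Petrov wins 23–16.
No candidate beats all others: Tanaka beats Petrov beats Quinn beats Tanaka, a majority cycle.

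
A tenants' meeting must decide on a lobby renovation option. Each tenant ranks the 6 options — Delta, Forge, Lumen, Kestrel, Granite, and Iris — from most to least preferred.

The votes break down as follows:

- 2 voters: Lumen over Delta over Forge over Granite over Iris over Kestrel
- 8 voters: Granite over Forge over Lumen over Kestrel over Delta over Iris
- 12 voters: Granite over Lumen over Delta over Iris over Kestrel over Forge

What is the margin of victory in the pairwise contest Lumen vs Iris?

Ballots ranking Lumen above Iris: 2+8+12 = 22.
Ballots ranking Iris above Lumen: 0.
Lumen wins 22–0, a margin of 22.

22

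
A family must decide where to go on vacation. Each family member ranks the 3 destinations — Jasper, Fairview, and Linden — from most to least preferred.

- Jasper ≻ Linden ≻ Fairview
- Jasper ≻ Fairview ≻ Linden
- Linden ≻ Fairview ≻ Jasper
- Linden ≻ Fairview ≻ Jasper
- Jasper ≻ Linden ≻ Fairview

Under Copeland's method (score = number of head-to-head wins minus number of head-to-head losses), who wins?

Pairwise results:
  Jasper vs Fairview: Jasper wins 3–2.
  Jasper vs Linden: Jasper wins 3–2.
  Fairview vs Linden: Linden wins 4–1.
Copeland scores (wins − losses):
  Jasper: 2 − 0 = 2
  Fairview: 0 − 2 = -2
  Linden: 1 − 1 = 0
Jasper has the best Copeland score.

Jasper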